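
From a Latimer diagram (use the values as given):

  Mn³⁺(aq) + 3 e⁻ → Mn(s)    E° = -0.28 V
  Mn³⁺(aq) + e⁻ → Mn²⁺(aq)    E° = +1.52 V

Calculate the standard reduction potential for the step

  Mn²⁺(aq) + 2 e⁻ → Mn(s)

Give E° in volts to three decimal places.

-1.180 V

Sequential free energies add, so n₃E°₃ = n₁E°₁ + n₂E°₂.
With n₃ = 3, and the known step contributing 1×(+1.52) V, the unknown satisfies 2·E° = 3×(-0.28) − 1×(+1.52) = -2.360.
E° = -2.360 / 2 = -1.180 V.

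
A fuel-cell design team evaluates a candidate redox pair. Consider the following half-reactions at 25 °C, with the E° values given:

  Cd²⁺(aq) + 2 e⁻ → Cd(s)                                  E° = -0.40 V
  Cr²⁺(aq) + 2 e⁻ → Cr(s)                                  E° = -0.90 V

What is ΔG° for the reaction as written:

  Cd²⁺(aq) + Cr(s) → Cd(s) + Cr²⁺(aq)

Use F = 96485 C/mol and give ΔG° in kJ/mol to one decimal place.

-96.5 kJ/mol

As written, Cd²⁺/Cd is reduced (cathode) and Cr²⁺/Cr is oxidised (anode), so E°cell = (-0.40) − (-0.90) = +0.50 V.
Balancing electrons gives n = 2.
ΔG° = −nFE° = −(2)(96485)(+0.50) = -96,485 J = -96.5 kJ/mol.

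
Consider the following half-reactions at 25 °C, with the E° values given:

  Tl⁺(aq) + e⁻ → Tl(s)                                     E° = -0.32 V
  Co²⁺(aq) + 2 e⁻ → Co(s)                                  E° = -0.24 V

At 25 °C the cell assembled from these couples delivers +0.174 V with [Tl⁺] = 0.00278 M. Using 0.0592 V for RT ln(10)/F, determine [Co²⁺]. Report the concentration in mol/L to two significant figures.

Co²⁺/Co is the cathode, Tl⁺/Tl the anode: E°cell = +0.08 V, n = 2.
Overall reaction: Co²⁺(aq) + 2 Tl(s) → Co(s) + 2 Tl⁺(aq); Q = [Tl⁺]^2/[Co²⁺]^1.
From E = E° − (0.0592/n) log Q: log Q = (E° − E)·n/0.0592 = (+0.08 − (+0.174))·2/0.0592 = -3.1757.
So 1·log[Co²⁺] = 2·log(0.00278) − log Q = -5.1119 − (-3.1757) = -1.9362; [Co²⁺] = 10^(-1.9362) ≈ 0.012 M.

0.012 M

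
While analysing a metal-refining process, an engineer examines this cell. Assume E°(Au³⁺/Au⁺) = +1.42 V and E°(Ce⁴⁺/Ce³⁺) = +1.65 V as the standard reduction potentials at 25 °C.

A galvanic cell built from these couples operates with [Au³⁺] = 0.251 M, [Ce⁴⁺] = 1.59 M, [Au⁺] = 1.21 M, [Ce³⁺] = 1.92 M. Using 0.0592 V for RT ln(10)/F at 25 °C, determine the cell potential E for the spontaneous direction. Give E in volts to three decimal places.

Ce⁴⁺/Ce³⁺ is the cathode (higher E°), Au³⁺/Au⁺ the anode: E°cell = +1.65 − (+1.42) = +0.23 V, n = 2.
Overall: 2 Ce⁴⁺(aq) + Au⁺(aq) → 2 Ce³⁺(aq) + Au³⁺(aq)
Q = [Ce³⁺]^2·[Au³⁺] / ([Ce⁴⁺]^2·[Au⁺]); log Q = -0.519.
E = E° − (0.0592/n) log Q = +0.23 − (0.0592/2)(-0.519) = +0.245 V.

+0.245 V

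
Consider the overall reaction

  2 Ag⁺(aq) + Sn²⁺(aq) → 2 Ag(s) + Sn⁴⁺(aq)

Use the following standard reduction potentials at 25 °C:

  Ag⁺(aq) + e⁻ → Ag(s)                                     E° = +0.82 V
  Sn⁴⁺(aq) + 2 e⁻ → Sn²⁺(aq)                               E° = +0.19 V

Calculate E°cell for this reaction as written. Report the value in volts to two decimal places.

+0.63 V

The Ag⁺/Ag couple has the higher reduction potential, so it is the cathode; Sn⁴⁺/Sn²⁺ is oxidised at the anode.
E°cell = E°(cathode) − E°(anode) = (+0.82) − (+0.19) = +0.63 V.
Since E°cell > 0, the reaction is spontaneous under standard conditions.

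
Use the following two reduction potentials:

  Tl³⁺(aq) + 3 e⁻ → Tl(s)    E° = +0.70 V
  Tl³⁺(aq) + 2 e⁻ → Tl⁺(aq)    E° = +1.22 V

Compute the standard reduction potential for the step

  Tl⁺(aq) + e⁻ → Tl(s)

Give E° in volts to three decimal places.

-0.340 V

Sequential free energies add, so n₃E°₃ = n₁E°₁ + n₂E°₂.
With n₃ = 3, and the known step contributing 2×(+1.22) V, the unknown satisfies 1·E° = 3×(+0.70) − 2×(+1.22) = -0.340.
E° = -0.340 / 1 = -0.340 V.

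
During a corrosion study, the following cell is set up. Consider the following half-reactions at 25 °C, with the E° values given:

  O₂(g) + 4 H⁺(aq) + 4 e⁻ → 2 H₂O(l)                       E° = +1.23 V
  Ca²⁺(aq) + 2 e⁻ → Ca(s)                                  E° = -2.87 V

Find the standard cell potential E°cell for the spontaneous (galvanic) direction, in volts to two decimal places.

+4.10 V

The O₂/H₂O couple has the higher reduction potential, so it is the cathode; Ca²⁺/Ca is oxidised at the anode.
E°cell = E°(cathode) − E°(anode) = (+1.23) − (-2.87) = +4.10 V.
Since E°cell > 0, the reaction is spontaneous under standard conditions.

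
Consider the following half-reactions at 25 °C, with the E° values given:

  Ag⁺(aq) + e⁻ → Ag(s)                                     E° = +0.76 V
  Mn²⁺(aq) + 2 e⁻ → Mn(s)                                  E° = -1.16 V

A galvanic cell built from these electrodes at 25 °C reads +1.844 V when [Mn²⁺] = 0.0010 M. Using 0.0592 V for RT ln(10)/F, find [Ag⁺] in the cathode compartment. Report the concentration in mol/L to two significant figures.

0.0016 M

Ag⁺/Ag is the cathode, Mn²⁺/Mn the anode: E°cell = +1.92 V, n = 2.
Overall reaction: 2 Ag⁺(aq) + Mn(s) → 2 Ag(s) + Mn²⁺(aq); Q = [Mn²⁺]^1/[Ag⁺]^2.
From E = E° − (0.0592/n) log Q: log Q = (E° − E)·n/0.0592 = (+1.92 − (+1.844))·2/0.0592 = 2.5676.
So 2·log[Ag⁺] = 1·log(0.001) − log Q = -3.0000 − (2.5676) = -5.5676; log[Ag⁺] = -5.5676 / 2 = -2.7838; [Ag⁺] = 10^(-2.7838) ≈ 0.0016 M.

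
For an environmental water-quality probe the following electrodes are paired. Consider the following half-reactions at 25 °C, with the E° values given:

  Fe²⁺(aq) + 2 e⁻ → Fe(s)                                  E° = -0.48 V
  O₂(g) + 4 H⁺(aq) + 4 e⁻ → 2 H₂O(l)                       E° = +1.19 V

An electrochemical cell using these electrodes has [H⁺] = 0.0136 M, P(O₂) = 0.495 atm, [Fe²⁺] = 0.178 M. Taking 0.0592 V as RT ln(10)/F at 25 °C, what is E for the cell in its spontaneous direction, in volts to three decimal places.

+1.577 V

O₂/H₂O is the cathode (higher E°), Fe²⁺/Fe the anode: E°cell = +1.19 − (-0.48) = +1.67 V, n = 4.
Overall: O₂(g) + 4 H⁺(aq) + 2 Fe(s) → 2 H₂O(l) + 2 Fe²⁺(aq)
Q = [Fe²⁺]^2 / (P(O₂)·[H⁺]^4); log Q = 6.272.
E = E° − (0.0592/n) log Q = +1.67 − (0.0592/4)(6.272) = +1.577 V.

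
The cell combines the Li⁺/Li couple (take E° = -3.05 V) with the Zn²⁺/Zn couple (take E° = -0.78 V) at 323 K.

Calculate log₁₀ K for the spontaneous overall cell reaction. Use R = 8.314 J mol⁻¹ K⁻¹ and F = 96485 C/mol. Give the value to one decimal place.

70.8

Cathode: Zn²⁺/Zn; anode: Li⁺/Li. E°cell = (-0.78) − (-3.05) = +2.27 V, with n = 2.
ΔG° = −nFE° = −RT ln K, so ln K = nFE°/(RT) = (2)(96485)(+2.27) / ((8.314)(323)) = 163.118.
log₁₀ K = 163.118 / ln 10 = 70.8.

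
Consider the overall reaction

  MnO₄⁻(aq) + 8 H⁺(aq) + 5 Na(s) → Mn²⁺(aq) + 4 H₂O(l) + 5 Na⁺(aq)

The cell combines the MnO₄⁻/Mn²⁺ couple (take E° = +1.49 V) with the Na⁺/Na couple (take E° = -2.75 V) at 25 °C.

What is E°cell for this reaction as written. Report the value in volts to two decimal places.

+4.24 V

The MnO₄⁻/Mn²⁺ couple has the higher reduction potential, so it is the cathode; Na⁺/Na is oxidised at the anode.
E°cell = E°(cathode) − E°(anode) = (+1.49) − (-2.75) = +4.24 V.
Since E°cell > 0, the reaction is spontaneous under standard conditions.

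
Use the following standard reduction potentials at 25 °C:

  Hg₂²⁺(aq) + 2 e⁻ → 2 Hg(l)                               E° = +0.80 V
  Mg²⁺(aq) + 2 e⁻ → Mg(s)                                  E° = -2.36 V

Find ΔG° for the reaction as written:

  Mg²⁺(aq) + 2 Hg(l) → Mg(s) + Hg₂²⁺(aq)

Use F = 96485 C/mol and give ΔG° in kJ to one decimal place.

As written, Mg²⁺/Mg is reduced (cathode) and Hg₂²⁺/Hg is oxidised (anode), so E°cell = (-2.36) − (+0.80) = -3.16 V.
Balancing electrons gives n = 2.
ΔG° = −nFE° = −(2)(96485)(-3.16) = 609,785 J = +609.8 kJ.

+609.8 kJ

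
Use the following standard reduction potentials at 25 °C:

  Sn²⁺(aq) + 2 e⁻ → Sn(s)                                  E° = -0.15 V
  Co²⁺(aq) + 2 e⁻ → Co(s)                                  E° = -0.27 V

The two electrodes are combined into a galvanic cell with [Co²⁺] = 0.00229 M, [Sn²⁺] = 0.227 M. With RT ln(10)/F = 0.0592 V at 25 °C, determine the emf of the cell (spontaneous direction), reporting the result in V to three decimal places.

Sn²⁺/Sn is the cathode (higher E°), Co²⁺/Co the anode: E°cell = -0.15 − (-0.27) = +0.12 V, n = 2.
Overall: Sn²⁺(aq) + Co(s) → Sn(s) + Co²⁺(aq)
Q = [Co²⁺] / ([Sn²⁺]); log Q = -1.996.
E = E° − (0.0592/n) log Q = +0.12 − (0.0592/2)(-1.996) = +0.179 V.

+0.179 V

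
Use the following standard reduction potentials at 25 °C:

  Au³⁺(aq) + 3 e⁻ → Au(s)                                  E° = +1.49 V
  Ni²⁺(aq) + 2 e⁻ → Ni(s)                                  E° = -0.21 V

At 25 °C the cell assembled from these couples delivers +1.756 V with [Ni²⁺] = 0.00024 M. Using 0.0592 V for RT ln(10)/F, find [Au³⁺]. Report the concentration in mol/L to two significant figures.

0.0026 M

Au³⁺/Au is the cathode, Ni²⁺/Ni the anode: E°cell = +1.70 V, n = 6.
Overall reaction: 2 Au³⁺(aq) + 3 Ni(s) → 2 Au(s) + 3 Ni²⁺(aq); Q = [Ni²⁺]^3/[Au³⁺]^2.
From E = E° − (0.0592/n) log Q: log Q = (E° − E)·n/0.0592 = (+1.70 − (+1.756))·6/0.0592 = -5.6757.
So 2·log[Au³⁺] = 3·log(0.00024) − log Q = -10.8594 − (-5.6757) = -5.1837; log[Au³⁺] = -5.1837 / 2 = -2.5918; [Au³⁺] = 10^(-2.5918) ≈ 0.0026 M.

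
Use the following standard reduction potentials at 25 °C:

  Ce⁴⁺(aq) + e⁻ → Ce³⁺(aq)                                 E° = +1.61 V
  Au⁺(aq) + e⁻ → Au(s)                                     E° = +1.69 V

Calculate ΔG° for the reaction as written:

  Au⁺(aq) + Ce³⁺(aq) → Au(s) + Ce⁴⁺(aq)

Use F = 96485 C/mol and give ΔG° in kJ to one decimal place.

As written, Au⁺/Au is reduced (cathode) and Ce⁴⁺/Ce³⁺ is oxidised (anode), so E°cell = (+1.69) − (+1.61) = +0.08 V.
Balancing electrons gives n = 1.
ΔG° = −nFE° = −(1)(96485)(+0.08) = -7,719 J = -7.7 kJ.

-7.7 kJ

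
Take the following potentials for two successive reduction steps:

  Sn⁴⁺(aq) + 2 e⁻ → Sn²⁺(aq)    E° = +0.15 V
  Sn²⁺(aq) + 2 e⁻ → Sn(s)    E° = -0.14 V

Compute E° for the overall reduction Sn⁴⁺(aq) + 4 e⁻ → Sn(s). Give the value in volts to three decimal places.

Adding the free-energy changes (−nFE°) of the two steps gives −n₃FE°₃ = −n₁FE°₁ − n₂FE°₂.
E°₃ = (2×+0.15 + 2×-0.14) / 4 = (+0.020) / 4 = +0.005 V.

+0.005 V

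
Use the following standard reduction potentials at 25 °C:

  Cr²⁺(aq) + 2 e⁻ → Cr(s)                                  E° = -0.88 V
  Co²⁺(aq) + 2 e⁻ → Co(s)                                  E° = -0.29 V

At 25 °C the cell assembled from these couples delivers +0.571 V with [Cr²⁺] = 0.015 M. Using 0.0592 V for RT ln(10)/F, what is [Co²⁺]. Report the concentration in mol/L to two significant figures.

Co²⁺/Co is the cathode, Cr²⁺/Cr the anode: E°cell = +0.59 V, n = 2.
Overall reaction: Co²⁺(aq) + Cr(s) → Co(s) + Cr²⁺(aq); Q = [Cr²⁺]^1/[Co²⁺]^1.
From E = E° − (0.0592/n) log Q: log Q = (E° − E)·n/0.0592 = (+0.59 − (+0.571))·2/0.0592 = 0.6419.
So 1·log[Co²⁺] = 1·log(0.015) − log Q = -1.8239 − (0.6419) = -2.4658; [Co²⁺] = 10^(-2.4658) ≈ 0.0034 M.

0.0034 M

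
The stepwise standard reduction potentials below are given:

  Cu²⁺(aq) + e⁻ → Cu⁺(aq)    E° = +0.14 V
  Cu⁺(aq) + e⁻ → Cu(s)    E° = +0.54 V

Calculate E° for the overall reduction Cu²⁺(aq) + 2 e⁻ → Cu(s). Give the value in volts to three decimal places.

Adding the free-energy changes (−nFE°) of the two steps gives −n₃FE°₃ = −n₁FE°₁ − n₂FE°₂.
E°₃ = (1×+0.14 + 1×+0.54) / 2 = (+0.680) / 2 = +0.340 V.

+0.340 V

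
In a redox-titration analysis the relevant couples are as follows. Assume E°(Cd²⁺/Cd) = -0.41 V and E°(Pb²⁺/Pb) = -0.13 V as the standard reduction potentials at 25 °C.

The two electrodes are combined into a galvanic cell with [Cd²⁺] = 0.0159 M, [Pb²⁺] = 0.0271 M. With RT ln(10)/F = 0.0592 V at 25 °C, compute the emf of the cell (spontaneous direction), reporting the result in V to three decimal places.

Pb²⁺/Pb is the cathode (higher E°), Cd²⁺/Cd the anode: E°cell = -0.13 − (-0.41) = +0.28 V, n = 2.
Overall: Pb²⁺(aq) + Cd(s) → Pb(s) + Cd²⁺(aq)
Q = [Cd²⁺] / ([Pb²⁺]); log Q = -0.232.
E = E° − (0.0592/n) log Q = +0.28 − (0.0592/2)(-0.232) = +0.287 V.

+0.287 V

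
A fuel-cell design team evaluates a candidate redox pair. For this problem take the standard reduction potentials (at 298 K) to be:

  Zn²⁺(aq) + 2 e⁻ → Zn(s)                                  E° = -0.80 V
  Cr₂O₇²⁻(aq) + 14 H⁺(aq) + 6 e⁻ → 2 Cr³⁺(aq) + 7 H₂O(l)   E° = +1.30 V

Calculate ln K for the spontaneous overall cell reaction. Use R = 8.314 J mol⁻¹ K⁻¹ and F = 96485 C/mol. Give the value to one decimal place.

Cathode: Cr₂O₇²⁻/Cr³⁺; anode: Zn²⁺/Zn. E°cell = (+1.30) − (-0.80) = +2.10 V, with n = 6.
ΔG° = −nFE° = −RT ln K, so ln K = nFE°/(RT) = (6)(96485)(+2.10) / ((8.314)(298)) = 490.686.

490.7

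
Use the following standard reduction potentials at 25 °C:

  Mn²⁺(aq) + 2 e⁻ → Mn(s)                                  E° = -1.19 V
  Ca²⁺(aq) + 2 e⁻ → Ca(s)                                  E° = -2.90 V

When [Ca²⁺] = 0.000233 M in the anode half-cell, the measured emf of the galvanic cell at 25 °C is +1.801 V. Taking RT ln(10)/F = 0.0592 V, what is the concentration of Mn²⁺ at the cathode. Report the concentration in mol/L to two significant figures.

Mn²⁺/Mn is the cathode, Ca²⁺/Ca the anode: E°cell = +1.71 V, n = 2.
Overall reaction: Mn²⁺(aq) + Ca(s) → Mn(s) + Ca²⁺(aq); Q = [Ca²⁺]^1/[Mn²⁺]^1.
From E = E° − (0.0592/n) log Q: log Q = (E° − E)·n/0.0592 = (+1.71 − (+1.801))·2/0.0592 = -3.0743.
So 1·log[Mn²⁺] = 1·log(0.000233) − log Q = -3.6326 − (-3.0743) = -0.5583; [Mn²⁺] = 10^(-0.5583) ≈ 0.28 M.

0.28 M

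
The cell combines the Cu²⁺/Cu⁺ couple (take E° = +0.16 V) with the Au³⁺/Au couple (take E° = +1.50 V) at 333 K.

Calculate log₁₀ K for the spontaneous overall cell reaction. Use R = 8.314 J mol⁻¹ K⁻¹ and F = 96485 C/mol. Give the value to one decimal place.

60.8

Cathode: Au³⁺/Au; anode: Cu²⁺/Cu⁺. E°cell = (+1.50) − (+0.16) = +1.34 V, with n = 3.
ΔG° = −nFE° = −RT ln K, so ln K = nFE°/(RT) = (3)(96485)(+1.34) / ((8.314)(333)) = 140.098.
log₁₀ K = 140.098 / ln 10 = 60.8.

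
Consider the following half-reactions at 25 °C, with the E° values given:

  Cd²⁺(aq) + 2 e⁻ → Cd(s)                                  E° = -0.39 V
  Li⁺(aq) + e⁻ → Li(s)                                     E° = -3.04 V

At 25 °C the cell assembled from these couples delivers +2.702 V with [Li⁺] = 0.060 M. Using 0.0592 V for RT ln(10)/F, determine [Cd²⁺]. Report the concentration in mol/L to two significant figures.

0.21 M

Cd²⁺/Cd is the cathode, Li⁺/Li the anode: E°cell = +2.65 V, n = 2.
Overall reaction: Cd²⁺(aq) + 2 Li(s) → Cd(s) + 2 Li⁺(aq); Q = [Li⁺]^2/[Cd²⁺]^1.
From E = E° − (0.0592/n) log Q: log Q = (E° − E)·n/0.0592 = (+2.65 − (+2.702))·2/0.0592 = -1.7568.
So 1·log[Cd²⁺] = 2·log(0.06) − log Q = -2.4437 − (-1.7568) = -0.6869; [Cd²⁺] = 10^(-0.6869) ≈ 0.21 M.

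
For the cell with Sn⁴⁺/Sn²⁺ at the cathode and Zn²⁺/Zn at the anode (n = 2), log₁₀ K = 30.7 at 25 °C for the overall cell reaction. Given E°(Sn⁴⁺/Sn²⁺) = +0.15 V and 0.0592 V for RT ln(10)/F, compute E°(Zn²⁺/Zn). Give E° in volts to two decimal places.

E°cell = (0.0592/n)·log K = (0.0592/2)(30.7) = +0.909 V.
Since Sn⁴⁺/Sn²⁺ is the cathode and Zn²⁺/Zn the anode, E°cell = E°(Sn⁴⁺/Sn²⁺) − E°(Zn²⁺/Zn).
So E°(Zn²⁺/Zn) = E°(Sn⁴⁺/Sn²⁺) − E°cell = (+0.15) − (+0.909) = -0.76 V.

-0.76 V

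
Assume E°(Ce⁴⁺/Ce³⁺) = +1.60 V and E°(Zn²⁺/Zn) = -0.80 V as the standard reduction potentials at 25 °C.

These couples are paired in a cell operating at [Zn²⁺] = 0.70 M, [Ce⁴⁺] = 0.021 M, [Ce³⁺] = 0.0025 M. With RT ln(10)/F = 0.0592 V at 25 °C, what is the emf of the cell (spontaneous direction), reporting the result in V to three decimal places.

Ce⁴⁺/Ce³⁺ is the cathode (higher E°), Zn²⁺/Zn the anode: E°cell = +1.60 − (-0.80) = +2.40 V, n = 2.
Overall: 2 Ce⁴⁺(aq) + Zn(s) → 2 Ce³⁺(aq) + Zn²⁺(aq)
Q = [Ce³⁺]^2·[Zn²⁺] / ([Ce⁴⁺]^2); log Q = -2.003.
E = E° − (0.0592/n) log Q = +2.40 − (0.0592/2)(-2.003) = +2.459 V.

+2.459 V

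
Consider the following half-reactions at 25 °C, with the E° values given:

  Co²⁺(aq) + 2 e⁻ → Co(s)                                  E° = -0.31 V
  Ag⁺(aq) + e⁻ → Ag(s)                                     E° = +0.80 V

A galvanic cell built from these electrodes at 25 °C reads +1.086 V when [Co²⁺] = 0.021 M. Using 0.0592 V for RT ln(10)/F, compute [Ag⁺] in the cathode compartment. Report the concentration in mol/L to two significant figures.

Ag⁺/Ag is the cathode, Co²⁺/Co the anode: E°cell = +1.11 V, n = 2.
Overall reaction: 2 Ag⁺(aq) + Co(s) → 2 Ag(s) + Co²⁺(aq); Q = [Co²⁺]^1/[Ag⁺]^2.
From E = E° − (0.0592/n) log Q: log Q = (E° − E)·n/0.0592 = (+1.11 − (+1.086))·2/0.0592 = 0.8108.
So 2·log[Ag⁺] = 1·log(0.021) − log Q = -1.6778 − (0.8108) = -2.4886; log[Ag⁺] = -2.4886 / 2 = -1.2443; [Ag⁺] = 10^(-1.2443) ≈ 0.057 M.

0.057 M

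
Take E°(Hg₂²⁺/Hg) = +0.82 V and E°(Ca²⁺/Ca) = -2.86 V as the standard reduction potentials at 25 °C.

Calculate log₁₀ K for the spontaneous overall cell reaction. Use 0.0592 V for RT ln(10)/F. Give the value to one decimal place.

124.3

Cathode: Hg₂²⁺/Hg; anode: Ca²⁺/Ca. E°cell = +3.68 V, n = 2.
log K = nE°cell / 0.0592 = (2)(+3.68) / 0.0592 = 124.3.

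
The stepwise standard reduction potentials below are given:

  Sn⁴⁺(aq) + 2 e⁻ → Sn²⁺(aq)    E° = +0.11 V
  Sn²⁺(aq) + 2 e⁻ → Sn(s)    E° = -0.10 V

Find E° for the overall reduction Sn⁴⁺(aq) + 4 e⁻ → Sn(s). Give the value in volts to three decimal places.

Standard free energies of sequential steps add: ΔG°₃ = ΔG°₁ + ΔG°₂, so n₃E°₃ = n₁E°₁ + n₂E°₂.
E°₃ = (2×+0.11 + 2×-0.10) / 4 = (+0.020) / 4 = +0.005 V.

+0.005 V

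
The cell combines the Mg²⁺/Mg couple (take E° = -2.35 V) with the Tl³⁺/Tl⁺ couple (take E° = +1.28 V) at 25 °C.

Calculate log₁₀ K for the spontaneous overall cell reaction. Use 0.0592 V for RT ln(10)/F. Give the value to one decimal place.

122.6

Cathode: Tl³⁺/Tl⁺; anode: Mg²⁺/Mg. E°cell = +3.63 V, n = 2.
log K = nE°cell / 0.0592 = (2)(+3.63) / 0.0592 = 122.6.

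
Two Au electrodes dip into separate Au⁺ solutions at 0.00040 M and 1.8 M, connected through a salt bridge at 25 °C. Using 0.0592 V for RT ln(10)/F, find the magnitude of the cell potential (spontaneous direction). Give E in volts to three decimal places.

For a concentration cell E°cell = 0. The 1.8 M side is the cathode (reduction is favoured where [Au⁺] is higher).
With n = 1, E = −(0.0592/1) log([Au⁺]ₐₙ/[Au⁺]꜀ₐₜ) = −(0.0592/1) log(0.0004/1.8) = −(0.0592/1)(-3.653) = +0.216 V.

+0.216 V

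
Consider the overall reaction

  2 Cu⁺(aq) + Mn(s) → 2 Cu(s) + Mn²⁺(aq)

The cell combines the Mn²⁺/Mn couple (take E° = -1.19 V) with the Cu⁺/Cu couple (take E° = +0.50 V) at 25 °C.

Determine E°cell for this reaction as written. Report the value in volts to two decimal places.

The Cu⁺/Cu couple has the higher reduction potential, so it is the cathode; Mn²⁺/Mn is oxidised at the anode.
E°cell = E°(cathode) − E°(anode) = (+0.50) − (-1.19) = +1.69 V.
Since E°cell > 0, the reaction is spontaneous under standard conditions.

+1.69 V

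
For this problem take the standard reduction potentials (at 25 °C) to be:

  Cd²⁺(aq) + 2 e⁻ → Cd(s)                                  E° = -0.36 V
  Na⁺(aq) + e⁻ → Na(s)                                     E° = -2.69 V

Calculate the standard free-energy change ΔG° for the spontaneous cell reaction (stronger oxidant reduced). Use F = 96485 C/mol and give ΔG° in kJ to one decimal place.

Cd²⁺/Cd (E° = -0.36 V) is the cathode; Na⁺/Na (E° = -2.69 V) is the anode, so E°cell = +2.33 V.
Balancing electrons gives n = 2 (lcm of 2 and 1).
ΔG° = −nFE° = −(2)(96485)(+2.33) = -449,620 J = -449.6 kJ.

-449.6 kJ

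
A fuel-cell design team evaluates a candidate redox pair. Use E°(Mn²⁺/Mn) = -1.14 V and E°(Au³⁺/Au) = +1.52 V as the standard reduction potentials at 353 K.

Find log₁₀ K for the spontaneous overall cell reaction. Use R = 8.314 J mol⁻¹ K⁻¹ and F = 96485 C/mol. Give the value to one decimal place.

Cathode: Au³⁺/Au; anode: Mn²⁺/Mn. E°cell = (+1.52) − (-1.14) = +2.66 V, with n = 6.
ΔG° = −nFE° = −RT ln K, so ln K = nFE°/(RT) = (6)(96485)(+2.66) / ((8.314)(353)) = 524.696.
log₁₀ K = 524.696 / ln 10 = 227.9.

227.9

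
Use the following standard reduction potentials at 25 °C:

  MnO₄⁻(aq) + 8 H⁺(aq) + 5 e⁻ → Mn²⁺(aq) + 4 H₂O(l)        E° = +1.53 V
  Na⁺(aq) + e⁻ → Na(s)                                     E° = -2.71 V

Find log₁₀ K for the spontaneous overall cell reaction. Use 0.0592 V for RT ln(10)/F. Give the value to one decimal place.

Cathode: MnO₄⁻/Mn²⁺; anode: Na⁺/Na. E°cell = +4.24 V, n = 5.
log K = nE°cell / 0.0592 = (5)(+4.24) / 0.0592 = 358.1.

358.1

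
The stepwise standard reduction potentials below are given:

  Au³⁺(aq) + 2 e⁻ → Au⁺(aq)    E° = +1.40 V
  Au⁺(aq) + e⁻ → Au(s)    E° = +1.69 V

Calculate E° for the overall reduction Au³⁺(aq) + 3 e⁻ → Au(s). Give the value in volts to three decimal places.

Standard free energies of sequential steps add: ΔG°₃ = ΔG°₁ + ΔG°₂, so n₃E°₃ = n₁E°₁ + n₂E°₂.
E°₃ = (2×+1.40 + 1×+1.69) / 3 = (+4.490) / 3 = +1.497 V.

+1.497 V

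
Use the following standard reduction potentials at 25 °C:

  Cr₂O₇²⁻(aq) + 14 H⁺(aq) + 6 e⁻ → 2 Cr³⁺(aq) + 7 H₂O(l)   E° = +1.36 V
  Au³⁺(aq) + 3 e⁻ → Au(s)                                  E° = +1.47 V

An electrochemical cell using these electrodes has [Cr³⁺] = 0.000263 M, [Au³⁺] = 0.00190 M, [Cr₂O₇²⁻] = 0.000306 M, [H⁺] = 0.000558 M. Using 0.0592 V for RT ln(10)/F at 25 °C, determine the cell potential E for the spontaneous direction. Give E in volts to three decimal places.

Au³⁺/Au is the cathode (higher E°), Cr₂O₇²⁻/Cr³⁺ the anode: E°cell = +1.47 − (+1.36) = +0.11 V, n = 6.
Overall: 2 Au³⁺(aq) + 2 Cr³⁺(aq) + 7 H₂O(l) → 2 Au(s) + Cr₂O₇²⁻(aq) + 14 H⁺(aq)
Q = [Cr₂O₇²⁻]·[H⁺]^14 / ([Au³⁺]^2·[Cr³⁺]^2); log Q = -36.459.
E = E° − (0.0592/n) log Q = +0.11 − (0.0592/6)(-36.459) = +0.470 V.

+0.470 V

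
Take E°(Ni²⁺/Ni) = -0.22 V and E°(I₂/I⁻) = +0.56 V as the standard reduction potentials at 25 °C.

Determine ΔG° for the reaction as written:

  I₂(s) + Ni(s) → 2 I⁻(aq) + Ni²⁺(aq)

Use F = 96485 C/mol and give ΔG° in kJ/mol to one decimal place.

As written, I₂/I⁻ is reduced (cathode) and Ni²⁺/Ni is oxidised (anode), so E°cell = (+0.56) − (-0.22) = +0.78 V.
Balancing electrons gives n = 2.
ΔG° = −nFE° = −(2)(96485)(+0.78) = -150,517 J = -150.5 kJ/mol.

-150.5 kJ/mol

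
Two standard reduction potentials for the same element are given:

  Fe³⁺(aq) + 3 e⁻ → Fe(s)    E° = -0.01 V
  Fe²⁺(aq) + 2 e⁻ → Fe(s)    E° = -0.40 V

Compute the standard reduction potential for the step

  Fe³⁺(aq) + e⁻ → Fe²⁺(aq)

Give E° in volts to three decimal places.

+0.770 V

Sequential free energies add, so n₃E°₃ = n₁E°₁ + n₂E°₂.
With n₃ = 3, and the known step contributing 2×(-0.40) V, the unknown satisfies 1·E° = 3×(-0.01) − 2×(-0.40) = +0.770.
E° = +0.770 / 1 = +0.770 V.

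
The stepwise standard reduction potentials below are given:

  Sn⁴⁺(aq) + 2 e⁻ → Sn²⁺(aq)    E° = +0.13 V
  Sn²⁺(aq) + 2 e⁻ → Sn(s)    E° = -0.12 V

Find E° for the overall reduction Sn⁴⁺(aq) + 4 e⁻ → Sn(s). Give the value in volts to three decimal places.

Since ΔG° = −nFE° is additive over sequential reductions, n₃E°₃ = n₁E°₁ + n₂E°₂.
E°₃ = (2×+0.13 + 2×-0.12) / 4 = (+0.020) / 4 = +0.005 V.

+0.005 V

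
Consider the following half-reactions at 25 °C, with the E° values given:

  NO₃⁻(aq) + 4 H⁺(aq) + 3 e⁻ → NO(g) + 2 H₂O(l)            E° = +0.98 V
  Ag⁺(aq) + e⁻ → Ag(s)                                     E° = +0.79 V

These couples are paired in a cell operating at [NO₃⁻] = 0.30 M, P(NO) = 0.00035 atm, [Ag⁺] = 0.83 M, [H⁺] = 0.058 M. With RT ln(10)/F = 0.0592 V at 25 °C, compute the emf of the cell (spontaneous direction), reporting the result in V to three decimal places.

+0.155 V

NO₃⁻/NO is the cathode (higher E°), Ag⁺/Ag the anode: E°cell = +0.98 − (+0.79) = +0.19 V, n = 3.
Overall: NO₃⁻(aq) + 4 H⁺(aq) + 3 Ag(s) → NO(g) + 2 H₂O(l) + 3 Ag⁺(aq)
Q = P(NO)·[Ag⁺]^3 / ([NO₃⁻]·[H⁺]^4); log Q = 1.770.
E = E° − (0.0592/n) log Q = +0.19 − (0.0592/3)(1.770) = +0.155 V.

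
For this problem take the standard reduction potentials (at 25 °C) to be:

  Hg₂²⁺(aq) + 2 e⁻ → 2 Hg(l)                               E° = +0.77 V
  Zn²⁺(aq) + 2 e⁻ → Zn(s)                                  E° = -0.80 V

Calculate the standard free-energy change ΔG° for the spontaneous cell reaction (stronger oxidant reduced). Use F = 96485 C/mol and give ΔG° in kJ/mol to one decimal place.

-303.0 kJ/mol

Hg₂²⁺/Hg (E° = +0.77 V) is the cathode; Zn²⁺/Zn (E° = -0.80 V) is the anode, so E°cell = +1.57 V.
Balancing electrons gives n = 2 (lcm of 2 and 2).
ΔG° = −nFE° = −(2)(96485)(+1.57) = -302,963 J = -303.0 kJ/mol.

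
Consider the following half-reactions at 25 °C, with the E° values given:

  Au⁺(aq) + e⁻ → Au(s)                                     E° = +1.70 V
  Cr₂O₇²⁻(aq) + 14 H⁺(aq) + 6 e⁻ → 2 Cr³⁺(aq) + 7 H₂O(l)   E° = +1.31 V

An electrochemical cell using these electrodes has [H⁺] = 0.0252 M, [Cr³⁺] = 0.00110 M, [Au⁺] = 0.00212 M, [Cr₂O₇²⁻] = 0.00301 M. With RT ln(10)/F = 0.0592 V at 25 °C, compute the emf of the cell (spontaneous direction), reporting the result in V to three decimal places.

Au⁺/Au is the cathode (higher E°), Cr₂O₇²⁻/Cr³⁺ the anode: E°cell = +1.70 − (+1.31) = +0.39 V, n = 6.
Overall: 6 Au⁺(aq) + 2 Cr³⁺(aq) + 7 H₂O(l) → 6 Au(s) + Cr₂O₇²⁻(aq) + 14 H⁺(aq)
Q = [Cr₂O₇²⁻]·[H⁺]^14 / ([Au⁺]^6·[Cr³⁺]^2); log Q = -2.943.
E = E° − (0.0592/n) log Q = +0.39 − (0.0592/6)(-2.943) = +0.419 V.

+0.419 V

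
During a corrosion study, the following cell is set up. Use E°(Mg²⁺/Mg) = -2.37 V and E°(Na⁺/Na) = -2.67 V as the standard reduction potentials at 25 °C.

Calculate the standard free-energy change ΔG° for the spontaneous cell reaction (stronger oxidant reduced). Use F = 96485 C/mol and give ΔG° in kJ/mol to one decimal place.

Mg²⁺/Mg (E° = -2.37 V) is the cathode; Na⁺/Na (E° = -2.67 V) is the anode, so E°cell = +0.30 V.
Balancing electrons gives n = 2 (lcm of 2 and 1).
ΔG° = −nFE° = −(2)(96485)(+0.30) = -57,891 J = -57.9 kJ/mol.

-57.9 kJ/mol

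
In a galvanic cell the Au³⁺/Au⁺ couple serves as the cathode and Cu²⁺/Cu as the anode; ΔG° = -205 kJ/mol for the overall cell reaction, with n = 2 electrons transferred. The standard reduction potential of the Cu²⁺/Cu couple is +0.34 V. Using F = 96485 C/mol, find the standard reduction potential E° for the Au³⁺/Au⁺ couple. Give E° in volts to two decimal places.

E°cell = −ΔG°/(nF) = −(-205×10³)/((2)(96485)) = +1.062 V.
Since Au³⁺/Au⁺ is the cathode and Cu²⁺/Cu the anode, E°cell = E°(Au³⁺/Au⁺) − E°(Cu²⁺/Cu).
So E°(Au³⁺/Au⁺) = E°cell + E°(Cu²⁺/Cu) = +1.062 + (+0.34) = +1.40 V.

+1.40 V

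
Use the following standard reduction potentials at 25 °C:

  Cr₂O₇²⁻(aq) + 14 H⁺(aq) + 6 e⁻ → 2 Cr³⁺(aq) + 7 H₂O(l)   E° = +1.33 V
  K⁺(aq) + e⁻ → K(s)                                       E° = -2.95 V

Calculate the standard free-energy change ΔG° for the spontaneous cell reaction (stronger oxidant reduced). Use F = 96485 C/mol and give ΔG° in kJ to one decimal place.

Cr₂O₇²⁻/Cr³⁺ (E° = +1.33 V) is the cathode; K⁺/K (E° = -2.95 V) is the anode, so E°cell = +4.28 V.
Balancing electrons gives n = 6 (lcm of 6 and 1).
ΔG° = −nFE° = −(6)(96485)(+4.28) = -2,477,735 J = -2477.7 kJ.

-2477.7 kJ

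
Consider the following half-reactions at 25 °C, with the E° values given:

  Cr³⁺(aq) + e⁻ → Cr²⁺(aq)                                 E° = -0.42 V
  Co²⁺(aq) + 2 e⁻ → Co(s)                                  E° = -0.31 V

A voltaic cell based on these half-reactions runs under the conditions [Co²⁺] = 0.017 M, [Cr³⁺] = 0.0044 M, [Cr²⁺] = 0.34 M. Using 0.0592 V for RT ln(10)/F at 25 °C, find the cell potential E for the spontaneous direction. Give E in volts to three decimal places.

+0.169 V

Co²⁺/Co is the cathode (higher E°), Cr³⁺/Cr²⁺ the anode: E°cell = -0.31 − (-0.42) = +0.11 V, n = 2.
Overall: Co²⁺(aq) + 2 Cr²⁺(aq) → Co(s) + 2 Cr³⁺(aq)
Q = [Cr³⁺]^2 / ([Co²⁺]·[Cr²⁺]^2); log Q = -2.007.
E = E° − (0.0592/n) log Q = +0.11 − (0.0592/2)(-2.007) = +0.169 V.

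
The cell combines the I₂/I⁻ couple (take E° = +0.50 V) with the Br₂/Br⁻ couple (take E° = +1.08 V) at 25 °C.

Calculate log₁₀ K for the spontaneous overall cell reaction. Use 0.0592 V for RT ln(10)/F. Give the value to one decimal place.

19.6

Cathode: Br₂/Br⁻; anode: I₂/I⁻. E°cell = +0.58 V, n = 2.
log K = nE°cell / 0.0592 = (2)(+0.58) / 0.0592 = 19.6.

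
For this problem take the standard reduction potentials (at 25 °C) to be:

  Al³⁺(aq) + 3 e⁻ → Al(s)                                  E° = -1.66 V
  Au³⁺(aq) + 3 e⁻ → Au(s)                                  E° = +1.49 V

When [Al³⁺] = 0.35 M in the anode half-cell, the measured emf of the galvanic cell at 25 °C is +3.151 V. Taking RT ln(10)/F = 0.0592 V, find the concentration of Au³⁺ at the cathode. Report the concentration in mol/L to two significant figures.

Au³⁺/Au is the cathode, Al³⁺/Al the anode: E°cell = +3.15 V, n = 3.
Overall reaction: Au³⁺(aq) + Al(s) → Au(s) + Al³⁺(aq); Q = [Al³⁺]^1/[Au³⁺]^1.
From E = E° − (0.0592/n) log Q: log Q = (E° − E)·n/0.0592 = (+3.15 − (+3.151))·3/0.0592 = -0.0507.
So 1·log[Au³⁺] = 1·log(0.35) − log Q = -0.4559 − (-0.0507) = -0.4052; [Au³⁺] = 10^(-0.4052) ≈ 0.39 M.

0.39 M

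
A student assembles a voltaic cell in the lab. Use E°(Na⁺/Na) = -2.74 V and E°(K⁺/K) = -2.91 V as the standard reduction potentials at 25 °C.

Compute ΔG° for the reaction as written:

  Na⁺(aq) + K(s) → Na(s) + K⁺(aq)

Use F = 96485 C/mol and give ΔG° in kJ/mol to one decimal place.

As written, Na⁺/Na is reduced (cathode) and K⁺/K is oxidised (anode), so E°cell = (-2.74) − (-2.91) = +0.17 V.
Balancing electrons gives n = 1.
ΔG° = −nFE° = −(1)(96485)(+0.17) = -16,402 J = -16.4 kJ/mol.

-16.4 kJ/mol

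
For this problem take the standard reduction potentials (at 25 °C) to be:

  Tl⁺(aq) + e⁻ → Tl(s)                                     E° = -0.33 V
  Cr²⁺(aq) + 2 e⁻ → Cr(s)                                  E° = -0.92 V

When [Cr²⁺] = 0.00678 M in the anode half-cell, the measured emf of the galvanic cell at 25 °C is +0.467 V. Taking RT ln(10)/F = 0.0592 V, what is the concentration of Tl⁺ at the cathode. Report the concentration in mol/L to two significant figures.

0.00069 M

Tl⁺/Tl is the cathode, Cr²⁺/Cr the anode: E°cell = +0.59 V, n = 2.
Overall reaction: 2 Tl⁺(aq) + Cr(s) → 2 Tl(s) + Cr²⁺(aq); Q = [Cr²⁺]^1/[Tl⁺]^2.
From E = E° − (0.0592/n) log Q: log Q = (E° − E)·n/0.0592 = (+0.59 − (+0.467))·2/0.0592 = 4.1554.
So 2·log[Tl⁺] = 1·log(0.00678) − log Q = -2.1688 − (4.1554) = -6.3242; log[Tl⁺] = -6.3242 / 2 = -3.1621; [Tl⁺] = 10^(-3.1621) ≈ 0.00069 M.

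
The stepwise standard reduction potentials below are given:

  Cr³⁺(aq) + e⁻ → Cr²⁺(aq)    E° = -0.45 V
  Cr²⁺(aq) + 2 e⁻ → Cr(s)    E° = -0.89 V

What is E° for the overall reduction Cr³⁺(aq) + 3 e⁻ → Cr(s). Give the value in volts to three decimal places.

-0.743 V

Adding the free-energy changes (−nFE°) of the two steps gives −n₃FE°₃ = −n₁FE°₁ − n₂FE°₂.
E°₃ = (1×-0.45 + 2×-0.89) / 3 = (-2.230) / 3 = -0.743 V.
Simply averaging or adding the two E° values would be wrong; the electron-weighted sum is required.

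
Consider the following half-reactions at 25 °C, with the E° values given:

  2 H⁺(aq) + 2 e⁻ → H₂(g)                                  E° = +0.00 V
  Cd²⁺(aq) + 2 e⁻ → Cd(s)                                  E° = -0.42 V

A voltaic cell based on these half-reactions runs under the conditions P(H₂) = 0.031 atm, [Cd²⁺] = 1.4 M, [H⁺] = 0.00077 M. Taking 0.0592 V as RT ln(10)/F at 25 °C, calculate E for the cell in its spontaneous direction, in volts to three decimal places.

H⁺/H₂ is the cathode (higher E°), Cd²⁺/Cd the anode: E°cell = +0.00 − (-0.42) = +0.42 V, n = 2.
Overall: 2 H⁺(aq) + Cd(s) → H₂(g) + Cd²⁺(aq)
Q = P(H₂)·[Cd²⁺] / ([H⁺]^2); log Q = 4.865.
E = E° − (0.0592/n) log Q = +0.42 − (0.0592/2)(4.865) = +0.276 V.

+0.276 V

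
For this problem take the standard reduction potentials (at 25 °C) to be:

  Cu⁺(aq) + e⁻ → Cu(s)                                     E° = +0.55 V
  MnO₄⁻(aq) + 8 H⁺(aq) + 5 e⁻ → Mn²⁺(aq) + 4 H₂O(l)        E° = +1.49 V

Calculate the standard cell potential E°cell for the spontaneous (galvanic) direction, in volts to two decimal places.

+0.94 V

The MnO₄⁻/Mn²⁺ couple has the higher reduction potential, so it is the cathode; Cu⁺/Cu is oxidised at the anode.
E°cell = E°(cathode) − E°(anode) = (+1.49) − (+0.55) = +0.94 V.
Since E°cell > 0, the reaction is spontaneous under standard conditions.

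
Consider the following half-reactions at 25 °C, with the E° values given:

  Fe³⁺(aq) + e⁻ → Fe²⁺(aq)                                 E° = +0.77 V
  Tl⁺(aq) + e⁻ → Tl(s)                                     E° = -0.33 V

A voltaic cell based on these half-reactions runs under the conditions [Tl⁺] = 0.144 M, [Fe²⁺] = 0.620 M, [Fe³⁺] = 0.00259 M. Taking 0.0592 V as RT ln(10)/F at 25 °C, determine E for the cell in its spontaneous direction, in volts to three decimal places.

+1.009 V

Fe³⁺/Fe²⁺ is the cathode (higher E°), Tl⁺/Tl the anode: E°cell = +0.77 − (-0.33) = +1.10 V, n = 1.
Overall: Fe³⁺(aq) + Tl(s) → Fe²⁺(aq) + Tl⁺(aq)
Q = [Fe²⁺]·[Tl⁺] / ([Fe³⁺]); log Q = 1.537.
E = E° − (0.0592/n) log Q = +1.10 − (0.0592/1)(1.537) = +1.009 V.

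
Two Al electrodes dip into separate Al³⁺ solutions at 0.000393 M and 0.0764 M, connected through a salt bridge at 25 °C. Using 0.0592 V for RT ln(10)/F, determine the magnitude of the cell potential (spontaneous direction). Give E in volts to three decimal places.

For a concentration cell E°cell = 0. The 0.0764 M side is the cathode (reduction is favoured where [Al³⁺] is higher).
With n = 3, E = −(0.0592/3) log([Al³⁺]ₐₙ/[Al³⁺]꜀ₐₜ) = −(0.0592/3) log(0.000393/0.0764) = −(0.0592/3)(-2.289) = +0.045 V.

+0.045 V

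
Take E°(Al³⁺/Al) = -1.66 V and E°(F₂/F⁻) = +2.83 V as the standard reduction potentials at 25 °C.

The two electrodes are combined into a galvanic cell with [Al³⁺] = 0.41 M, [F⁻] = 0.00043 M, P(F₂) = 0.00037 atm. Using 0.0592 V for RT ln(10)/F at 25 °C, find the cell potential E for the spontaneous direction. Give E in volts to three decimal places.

F₂/F⁻ is the cathode (higher E°), Al³⁺/Al the anode: E°cell = +2.83 − (-1.66) = +4.49 V, n = 6.
Overall: 3 F₂(g) + 2 Al(s) → 6 F⁻(aq) + 2 Al³⁺(aq)
Q = [F⁻]^6·[Al³⁺]^2 / (P(F₂)^3); log Q = -10.678.
E = E° − (0.0592/n) log Q = +4.49 − (0.0592/6)(-10.678) = +4.595 V.

+4.595 V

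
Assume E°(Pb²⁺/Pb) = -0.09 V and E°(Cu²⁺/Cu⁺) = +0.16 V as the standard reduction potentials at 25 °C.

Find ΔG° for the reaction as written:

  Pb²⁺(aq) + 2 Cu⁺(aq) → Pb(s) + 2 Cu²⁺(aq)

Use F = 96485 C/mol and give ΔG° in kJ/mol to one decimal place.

As written, Pb²⁺/Pb is reduced (cathode) and Cu²⁺/Cu⁺ is oxidised (anode), so E°cell = (-0.09) − (+0.16) = -0.25 V.
Balancing electrons gives n = 2.
ΔG° = −nFE° = −(2)(96485)(-0.25) = 48,242 J = +48.2 kJ/mol.

+48.2 kJ/mol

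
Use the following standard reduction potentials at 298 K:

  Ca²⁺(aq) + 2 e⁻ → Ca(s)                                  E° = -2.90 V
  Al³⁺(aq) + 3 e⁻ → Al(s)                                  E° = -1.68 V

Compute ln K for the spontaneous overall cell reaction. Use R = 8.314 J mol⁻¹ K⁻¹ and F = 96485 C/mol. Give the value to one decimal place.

Cathode: Al³⁺/Al; anode: Ca²⁺/Ca. E°cell = (-1.68) − (-2.90) = +1.22 V, with n = 6.
ΔG° = −nFE° = −RT ln K, so ln K = nFE°/(RT) = (6)(96485)(+1.22) / ((8.314)(298)) = 285.065.

285.1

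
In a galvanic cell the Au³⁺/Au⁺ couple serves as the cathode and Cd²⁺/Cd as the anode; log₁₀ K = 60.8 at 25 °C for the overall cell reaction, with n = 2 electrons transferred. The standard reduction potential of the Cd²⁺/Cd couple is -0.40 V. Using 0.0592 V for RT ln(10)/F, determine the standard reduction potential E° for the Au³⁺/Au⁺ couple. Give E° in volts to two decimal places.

+1.40 V

E°cell = (0.0592/n)·log K = (0.0592/2)(60.8) = +1.800 V.
Since Au³⁺/Au⁺ is the cathode and Cd²⁺/Cd the anode, E°cell = E°(Au³⁺/Au⁺) − E°(Cd²⁺/Cd).
So E°(Au³⁺/Au⁺) = E°cell + E°(Cd²⁺/Cd) = +1.800 + (-0.40) = +1.40 V.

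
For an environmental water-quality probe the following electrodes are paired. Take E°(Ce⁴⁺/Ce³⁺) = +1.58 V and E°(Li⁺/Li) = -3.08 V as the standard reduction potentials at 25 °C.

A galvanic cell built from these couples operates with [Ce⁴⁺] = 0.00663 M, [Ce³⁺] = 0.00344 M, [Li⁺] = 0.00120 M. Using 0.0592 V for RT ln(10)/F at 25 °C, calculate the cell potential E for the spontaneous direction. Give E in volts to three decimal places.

+4.850 V

Ce⁴⁺/Ce³⁺ is the cathode (higher E°), Li⁺/Li the anode: E°cell = +1.58 − (-3.08) = +4.66 V, n = 1.
Overall: Ce⁴⁺(aq) + Li(s) → Ce³⁺(aq) + Li⁺(aq)
Q = [Ce³⁺]·[Li⁺] / ([Ce⁴⁺]); log Q = -3.206.
E = E° − (0.0592/n) log Q = +4.66 − (0.0592/1)(-3.206) = +4.850 V.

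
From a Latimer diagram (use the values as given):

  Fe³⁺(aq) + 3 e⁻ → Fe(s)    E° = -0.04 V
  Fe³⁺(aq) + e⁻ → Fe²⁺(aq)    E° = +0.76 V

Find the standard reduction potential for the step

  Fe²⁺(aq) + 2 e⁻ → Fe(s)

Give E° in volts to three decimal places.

Sequential free energies add, so n₃E°₃ = n₁E°₁ + n₂E°₂.
With n₃ = 3, and the known step contributing 1×(+0.76) V, the unknown satisfies 2·E° = 3×(-0.04) − 1×(+0.76) = -0.880.
E° = -0.880 / 2 = -0.440 V.

-0.440 V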